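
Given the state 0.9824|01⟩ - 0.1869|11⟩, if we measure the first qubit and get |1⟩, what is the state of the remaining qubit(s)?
-|1⟩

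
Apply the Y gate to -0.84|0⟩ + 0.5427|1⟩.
-0.5427i|0⟩ - 0.84i|1⟩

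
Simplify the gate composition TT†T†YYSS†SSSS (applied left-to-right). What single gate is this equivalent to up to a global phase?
T†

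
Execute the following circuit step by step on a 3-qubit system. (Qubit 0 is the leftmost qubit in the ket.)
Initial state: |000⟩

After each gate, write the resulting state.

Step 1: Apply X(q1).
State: |010⟩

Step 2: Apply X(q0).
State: |110⟩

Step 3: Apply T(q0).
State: (1/√2 + (1/√2)i)|110⟩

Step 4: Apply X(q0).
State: (1/√2 + (1/√2)i)|010⟩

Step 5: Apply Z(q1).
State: (-1/√2 - (1/√2)i)|010⟩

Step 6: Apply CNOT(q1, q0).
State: (-1/√2 - (1/√2)i)|110⟩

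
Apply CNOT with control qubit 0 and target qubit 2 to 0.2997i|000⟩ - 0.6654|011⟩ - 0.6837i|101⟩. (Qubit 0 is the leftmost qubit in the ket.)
0.2997i|000⟩ - 0.6654|011⟩ - 0.6837i|100⟩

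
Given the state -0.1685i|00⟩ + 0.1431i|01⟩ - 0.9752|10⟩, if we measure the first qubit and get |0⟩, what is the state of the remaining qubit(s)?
-0.7622i|0⟩ + 0.6473i|1⟩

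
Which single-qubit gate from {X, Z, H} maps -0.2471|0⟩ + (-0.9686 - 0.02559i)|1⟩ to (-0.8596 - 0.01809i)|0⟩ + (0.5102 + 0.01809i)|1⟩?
H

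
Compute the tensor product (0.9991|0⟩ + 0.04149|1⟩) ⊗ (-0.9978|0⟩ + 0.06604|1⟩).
-0.9969|00⟩ + 0.06598|01⟩ - 0.0414|10⟩ + 0.00274|11⟩

amp(|b₁b₂…⟩) = product of the factor amplitudes for bits b₁, b₂, …; only kets whose every factor amplitude is nonzero survive.
|00⟩: (0.9991)(-0.9978) = -0.9969
|01⟩: (0.9991)(0.06604) = 0.06598
|10⟩: (0.04149)(-0.9978) = -0.0414
|11⟩: (0.04149)(0.06604) = 0.00274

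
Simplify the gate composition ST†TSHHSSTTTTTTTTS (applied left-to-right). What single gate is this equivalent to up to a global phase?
S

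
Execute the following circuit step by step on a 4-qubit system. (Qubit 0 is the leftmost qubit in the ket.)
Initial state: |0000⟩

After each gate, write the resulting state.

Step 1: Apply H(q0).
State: 1/√2|0000⟩ + 1/√2|1000⟩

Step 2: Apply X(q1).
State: 1/√2|0100⟩ + 1/√2|1100⟩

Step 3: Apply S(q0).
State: 1/√2|0100⟩ + (1/√2)i|1100⟩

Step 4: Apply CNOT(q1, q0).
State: (1/√2)i|0100⟩ + 1/√2|1100⟩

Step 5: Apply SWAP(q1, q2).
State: (1/√2)i|0010⟩ + 1/√2|1010⟩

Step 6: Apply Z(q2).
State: -(1/√2)i|0010⟩ - 1/√2|1010⟩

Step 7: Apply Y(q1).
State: 1/√2|0110⟩ - (1/√2)i|1110⟩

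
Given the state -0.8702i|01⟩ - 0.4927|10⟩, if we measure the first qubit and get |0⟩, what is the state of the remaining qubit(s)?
-i|1⟩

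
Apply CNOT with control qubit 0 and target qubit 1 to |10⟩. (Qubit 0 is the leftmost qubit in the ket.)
|11⟩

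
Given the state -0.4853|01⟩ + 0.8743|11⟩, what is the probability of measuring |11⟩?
0.7644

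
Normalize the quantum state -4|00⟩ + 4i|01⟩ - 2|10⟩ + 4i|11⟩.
-0.5547|00⟩ + 0.5547i|01⟩ - 0.2774|10⟩ + 0.5547i|11⟩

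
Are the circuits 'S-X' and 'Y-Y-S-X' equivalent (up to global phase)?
Yes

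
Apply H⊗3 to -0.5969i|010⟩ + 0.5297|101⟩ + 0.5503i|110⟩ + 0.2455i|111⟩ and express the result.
(0.1873 + 0.07032i)|000⟩ + (-0.1873 - 0.1033i)|001⟩ + (0.1873 - 0.07032i)|010⟩ + (-0.1873 + 0.1033i)|011⟩ + (-0.1873 - 0.4924i)|100⟩ + (0.1873 - 0.3188i)|101⟩ + (-0.1873 + 0.4924i)|110⟩ + (0.1873 + 0.3188i)|111⟩

H⊗3 gives amp(|y⟩) = (1/2√2) Σ_x (−1)^(x·y) amp(|x⟩), where x·y is the number of positions in which both x and y have a 1.
|000⟩: (-0.5969i + 0.5297 + 0.5503i + 0.2455i)/(2√2) = (0.1873 + 0.07032i)
|001⟩: (-0.5969i - 0.5297 + 0.5503i - 0.2455i)/(2√2) = (-0.1873 - 0.1033i)
|010⟩: (0.5969i + 0.5297 - 0.5503i - 0.2455i)/(2√2) = (0.1873 - 0.07032i)
|011⟩: (0.5969i - 0.5297 - 0.5503i + 0.2455i)/(2√2) = (-0.1873 + 0.1033i)
|100⟩: (-0.5969i - 0.5297 - 0.5503i - 0.2455i)/(2√2) = (-0.1873 - 0.4924i)
|101⟩: (-0.5969i + 0.5297 - 0.5503i + 0.2455i)/(2√2) = (0.1873 - 0.3188i)
|110⟩: (0.5969i - 0.5297 + 0.5503i + 0.2455i)/(2√2) = (-0.1873 + 0.4924i)
|111⟩: (0.5969i + 0.5297 + 0.5503i - 0.2455i)/(2√2) = (0.1873 + 0.3188i)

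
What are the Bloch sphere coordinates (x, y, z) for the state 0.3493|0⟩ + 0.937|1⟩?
(0.6546, 0, -0.756)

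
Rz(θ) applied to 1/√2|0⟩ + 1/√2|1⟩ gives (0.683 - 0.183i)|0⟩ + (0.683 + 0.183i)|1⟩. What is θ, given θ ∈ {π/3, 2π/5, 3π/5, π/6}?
π/6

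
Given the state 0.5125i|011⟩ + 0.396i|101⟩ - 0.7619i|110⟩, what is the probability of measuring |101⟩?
0.1568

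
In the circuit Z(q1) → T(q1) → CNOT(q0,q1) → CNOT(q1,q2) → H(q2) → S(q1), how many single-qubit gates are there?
4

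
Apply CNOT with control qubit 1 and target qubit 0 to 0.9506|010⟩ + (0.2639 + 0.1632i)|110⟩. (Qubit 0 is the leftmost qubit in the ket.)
(0.2639 + 0.1632i)|010⟩ + 0.9506|110⟩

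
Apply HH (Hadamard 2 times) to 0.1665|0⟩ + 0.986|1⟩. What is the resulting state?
0.1665|0⟩ + 0.986|1⟩

H² = I, so an even number of Hadamards cancels: H^2 = I and the state is unchanged.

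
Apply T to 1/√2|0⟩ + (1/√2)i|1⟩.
1/√2|0⟩ + (-1/2 + (1/2)i)|1⟩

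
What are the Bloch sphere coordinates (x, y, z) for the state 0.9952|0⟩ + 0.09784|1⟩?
(0.1947, 0, 0.9809)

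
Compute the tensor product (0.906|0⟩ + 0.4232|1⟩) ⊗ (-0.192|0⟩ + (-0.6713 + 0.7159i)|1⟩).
-0.174|00⟩ + (-0.6082 + 0.6486i)|01⟩ - 0.08125|10⟩ + (-0.2841 + 0.303i)|11⟩

amp(|b₁b₂…⟩) = product of the factor amplitudes for bits b₁, b₂, …; only kets whose every factor amplitude is nonzero survive.
|00⟩: (0.906)(-0.192) = -0.174
|01⟩: (0.906)(-0.6713 + 0.7159i) = (-0.6082 + 0.6486i)
|10⟩: (0.4232)(-0.192) = -0.08125
|11⟩: (0.4232)(-0.6713 + 0.7159i) = (-0.2841 + 0.303i)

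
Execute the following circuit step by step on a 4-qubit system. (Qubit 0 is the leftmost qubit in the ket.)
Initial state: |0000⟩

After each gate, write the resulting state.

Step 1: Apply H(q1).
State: 1/√2|0000⟩ + 1/√2|0100⟩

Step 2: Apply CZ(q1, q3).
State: 1/√2|0000⟩ + 1/√2|0100⟩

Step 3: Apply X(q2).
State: 1/√2|0010⟩ + 1/√2|0110⟩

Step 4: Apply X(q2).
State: 1/√2|0000⟩ + 1/√2|0100⟩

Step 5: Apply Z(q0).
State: 1/√2|0000⟩ + 1/√2|0100⟩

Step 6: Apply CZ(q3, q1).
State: 1/√2|0000⟩ + 1/√2|0100⟩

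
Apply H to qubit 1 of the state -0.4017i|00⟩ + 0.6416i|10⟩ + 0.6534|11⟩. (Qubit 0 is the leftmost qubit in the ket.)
-0.284i|00⟩ - 0.284i|01⟩ + (0.462 + 0.4537i)|10⟩ + (-0.462 + 0.4537i)|11⟩

H on qubit 1 mixes each pair of kets that differ only in qubit 1: amplitudes (a, b) of (|…0…⟩, |…1…⟩) become ((a + b)/√2, (a − b)/√2). Kets absent from the input have amplitude 0.
(|00⟩, |01⟩): (a, b) = (-0.4017i, 0) → (-0.284i, -0.284i)
(|10⟩, |11⟩): (a, b) = (0.6416i, 0.6534) → ((0.462 + 0.4537i), (-0.462 + 0.4537i))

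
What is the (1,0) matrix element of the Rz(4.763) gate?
0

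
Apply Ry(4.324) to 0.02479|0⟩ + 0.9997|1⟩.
-0.8438|0⟩ - 0.5366|1⟩

Ry(4.324) = [[cos(θ/2), −sin(θ/2)], [sin(θ/2), cos(θ/2)]]; θ = 4.324, cos(θ/2) ≈ -0.557361, sin(θ/2) ≈ 0.83027.
With a = amp(|0⟩) = 0.02479 and b = amp(|1⟩) = 0.9997:
new amp(|0⟩) = (-0.557361)·a + (-0.83027)·b = -0.8438
new amp(|1⟩) = (0.83027)·a + (-0.557361)·b = -0.5366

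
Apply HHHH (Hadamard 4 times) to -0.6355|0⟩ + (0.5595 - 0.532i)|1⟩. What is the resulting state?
-0.6355|0⟩ + (0.5595 - 0.532i)|1⟩

H² = I, so an even number of Hadamards cancels: H^4 = I and the state is unchanged.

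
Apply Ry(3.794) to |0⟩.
-0.3204|0⟩ + 0.9473|1⟩

Ry(3.794) = [[cos(θ/2), −sin(θ/2)], [sin(θ/2), cos(θ/2)]]; θ = 3.794, cos(θ/2) ≈ -0.320449, sin(θ/2) ≈ 0.947266.
With a = amp(|0⟩) = 1 and b = amp(|1⟩) = 0:
new amp(|0⟩) = (-0.320449)·a + (-0.947266)·b = -0.3204
new amp(|1⟩) = (0.947266)·a + (-0.320449)·b = 0.9473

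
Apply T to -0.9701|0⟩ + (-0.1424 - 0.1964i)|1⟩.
-0.9701|0⟩ + (0.03818 - 0.2396i)|1⟩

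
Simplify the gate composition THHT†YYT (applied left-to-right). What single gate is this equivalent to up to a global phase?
T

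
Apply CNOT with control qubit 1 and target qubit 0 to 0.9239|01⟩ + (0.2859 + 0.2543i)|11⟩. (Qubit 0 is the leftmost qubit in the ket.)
(0.2859 + 0.2543i)|01⟩ + 0.9239|11⟩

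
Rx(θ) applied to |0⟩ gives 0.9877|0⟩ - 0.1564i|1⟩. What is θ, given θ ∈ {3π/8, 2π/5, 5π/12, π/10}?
π/10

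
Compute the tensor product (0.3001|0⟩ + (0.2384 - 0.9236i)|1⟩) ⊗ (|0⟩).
0.3001|00⟩ + (0.2384 - 0.9236i)|10⟩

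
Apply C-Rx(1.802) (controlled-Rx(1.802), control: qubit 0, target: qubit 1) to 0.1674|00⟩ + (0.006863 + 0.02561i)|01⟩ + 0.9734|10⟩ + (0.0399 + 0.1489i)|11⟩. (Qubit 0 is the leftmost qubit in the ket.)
0.1674|00⟩ + (0.006863 + 0.02561i)|01⟩ + (0.721 - 0.03128i)|10⟩ + (0.02477 - 0.6707i)|11⟩

C-Rx(1.802) leaves the control-|0⟩ kets |00⟩, |01⟩ unchanged and applies Rx(1.802) to qubit 1 on the control-|1⟩ pair (|10⟩, |11⟩).
Rx(1.802) = [[cos(θ/2), −i·sin(θ/2)], [−i·sin(θ/2), cos(θ/2)]]; θ = 1.802, cos(θ/2) ≈ 0.620826, sin(θ/2) ≈ 0.783948.
With a = amp(|10⟩) = 0.9734 and b = amp(|11⟩) = (0.0399 + 0.1489i):
new amp(|10⟩) = (0.620826)·a + (-0.783948i)·b = (0.721 - 0.03128i)
new amp(|11⟩) = (-0.783948i)·a + (0.620826)·b = (0.02477 - 0.6707i)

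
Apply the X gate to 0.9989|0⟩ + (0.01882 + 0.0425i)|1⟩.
(0.01882 + 0.0425i)|0⟩ + 0.9989|1⟩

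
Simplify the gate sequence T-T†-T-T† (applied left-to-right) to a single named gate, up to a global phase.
I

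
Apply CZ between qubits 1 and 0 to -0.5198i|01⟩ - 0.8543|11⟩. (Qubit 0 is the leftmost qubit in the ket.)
-0.5198i|01⟩ + 0.8543|11⟩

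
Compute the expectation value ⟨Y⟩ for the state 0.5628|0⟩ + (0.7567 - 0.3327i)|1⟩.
-0.3745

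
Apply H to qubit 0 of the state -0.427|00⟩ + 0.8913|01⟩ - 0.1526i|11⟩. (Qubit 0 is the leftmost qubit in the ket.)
-0.3019|00⟩ + (0.6302 - 0.1079i)|01⟩ - 0.3019|10⟩ + (0.6302 + 0.1079i)|11⟩

H on qubit 0 mixes each pair of kets that differ only in qubit 0: amplitudes (a, b) of (|…0…⟩, |…1…⟩) become ((a + b)/√2, (a − b)/√2). Kets absent from the input have amplitude 0.
(|00⟩, |10⟩): (a, b) = (-0.427, 0) → (-0.3019, -0.3019)
(|01⟩, |11⟩): (a, b) = (0.8913, -0.1526i) → ((0.6302 - 0.1079i), (0.6302 + 0.1079i))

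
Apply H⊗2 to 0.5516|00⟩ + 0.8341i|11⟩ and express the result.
(0.2758 + 0.4171i)|00⟩ + (0.2758 - 0.4171i)|01⟩ + (0.2758 - 0.4171i)|10⟩ + (0.2758 + 0.4171i)|11⟩

H⊗2 gives amp(|y⟩) = (1/2) Σ_x (−1)^(x·y) amp(|x⟩), where x·y is the number of positions in which both x and y have a 1.
|00⟩: (0.5516 + 0.8341i)/2 = (0.2758 + 0.4171i)
|01⟩: (0.5516 - 0.8341i)/2 = (0.2758 - 0.4171i)
|10⟩: (0.5516 - 0.8341i)/2 = (0.2758 - 0.4171i)
|11⟩: (0.5516 + 0.8341i)/2 = (0.2758 + 0.4171i)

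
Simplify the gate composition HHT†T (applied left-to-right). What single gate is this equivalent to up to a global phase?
I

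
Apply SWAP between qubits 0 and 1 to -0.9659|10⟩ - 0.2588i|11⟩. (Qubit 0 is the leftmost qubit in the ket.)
-0.9659|01⟩ - 0.2588i|11⟩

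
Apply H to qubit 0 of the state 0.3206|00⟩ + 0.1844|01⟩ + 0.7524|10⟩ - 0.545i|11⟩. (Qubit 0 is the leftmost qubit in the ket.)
0.7587|00⟩ + (0.1304 - 0.3854i)|01⟩ - 0.3053|10⟩ + (0.1304 + 0.3854i)|11⟩

H on qubit 0 mixes each pair of kets that differ only in qubit 0: amplitudes (a, b) of (|…0…⟩, |…1…⟩) become ((a + b)/√2, (a − b)/√2). Kets absent from the input have amplitude 0.
(|00⟩, |10⟩): (a, b) = (0.3206, 0.7524) → (0.7587, -0.3053)
(|01⟩, |11⟩): (a, b) = (0.1844, -0.545i) → ((0.1304 - 0.3854i), (0.1304 + 0.3854i))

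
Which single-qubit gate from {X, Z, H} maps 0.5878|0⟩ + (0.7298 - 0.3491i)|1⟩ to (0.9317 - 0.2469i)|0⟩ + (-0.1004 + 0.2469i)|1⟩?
H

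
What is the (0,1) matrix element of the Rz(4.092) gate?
0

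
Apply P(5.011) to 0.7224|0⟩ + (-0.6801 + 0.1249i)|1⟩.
0.7224|0⟩ + (-0.08071 + 0.6867i)|1⟩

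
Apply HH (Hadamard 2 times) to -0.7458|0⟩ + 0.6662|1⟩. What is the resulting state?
-0.7458|0⟩ + 0.6662|1⟩

H² = I, so an even number of Hadamards cancels: H^2 = I and the state is unchanged.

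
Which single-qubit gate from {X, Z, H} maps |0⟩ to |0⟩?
Z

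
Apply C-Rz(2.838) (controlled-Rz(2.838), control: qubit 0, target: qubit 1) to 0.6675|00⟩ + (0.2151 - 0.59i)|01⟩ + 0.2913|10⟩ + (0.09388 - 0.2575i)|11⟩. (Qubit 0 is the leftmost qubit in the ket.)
0.6675|00⟩ + (0.2151 - 0.59i)|01⟩ + (0.04405 - 0.288i)|10⟩ + (0.2687 + 0.05386i)|11⟩

C-Rz(2.838) leaves the control-|0⟩ kets |00⟩, |01⟩ unchanged and applies Rz(2.838) to qubit 1 on the control-|1⟩ pair (|10⟩, |11⟩).
Rz(2.838) = [[e^(−iθ/2), 0], [0, e^(iθ/2)]] with e^(±iθ/2) = cos(θ/2) ± i·sin(θ/2); θ = 2.838, cos(θ/2) ≈ 0.151214, sin(θ/2) ≈ 0.988501.
With a = amp(|10⟩) = 0.2913 and b = amp(|11⟩) = (0.09388 - 0.2575i):
new amp(|10⟩) = (0.151214 - 0.988501i)·a = (0.04405 - 0.288i)
new amp(|11⟩) = (0.151214 + 0.988501i)·b = (0.2687 + 0.05386i)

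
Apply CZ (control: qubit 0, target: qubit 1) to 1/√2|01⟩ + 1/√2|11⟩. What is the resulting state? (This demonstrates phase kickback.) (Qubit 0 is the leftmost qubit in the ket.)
1/√2|01⟩ - 1/√2|11⟩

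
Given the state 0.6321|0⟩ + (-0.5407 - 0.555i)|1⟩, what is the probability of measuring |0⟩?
0.3996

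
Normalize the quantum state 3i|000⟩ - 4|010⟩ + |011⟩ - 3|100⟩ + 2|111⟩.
0.4804i|000⟩ - 0.6405|010⟩ + 0.1601|011⟩ - 0.4804|100⟩ + 0.3203|111⟩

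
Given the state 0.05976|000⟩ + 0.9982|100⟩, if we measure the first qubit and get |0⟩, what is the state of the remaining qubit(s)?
|00⟩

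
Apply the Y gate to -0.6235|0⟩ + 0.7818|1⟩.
-0.7818i|0⟩ - 0.6235i|1⟩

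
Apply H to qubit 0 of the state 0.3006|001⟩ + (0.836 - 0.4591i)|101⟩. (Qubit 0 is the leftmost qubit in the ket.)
(0.8037 - 0.3246i)|001⟩ + (-0.3786 + 0.3246i)|101⟩

H on qubit 0 mixes each pair of kets that differ only in qubit 0: amplitudes (a, b) of (|…0…⟩, |…1…⟩) become ((a + b)/√2, (a − b)/√2). Kets absent from the input have amplitude 0.
(|001⟩, |101⟩): (a, b) = (0.3006, (0.836 - 0.4591i)) → ((0.8037 - 0.3246i), (-0.3786 + 0.3246i))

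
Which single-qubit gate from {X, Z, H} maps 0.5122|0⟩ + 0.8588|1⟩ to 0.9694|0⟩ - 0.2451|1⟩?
H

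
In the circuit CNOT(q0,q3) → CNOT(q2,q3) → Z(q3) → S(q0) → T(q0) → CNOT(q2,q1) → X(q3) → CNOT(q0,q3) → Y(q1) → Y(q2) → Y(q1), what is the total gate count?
11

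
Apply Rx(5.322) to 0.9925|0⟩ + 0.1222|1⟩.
(-0.8801 - 0.05649i)|0⟩ + (-0.1084 - 0.4588i)|1⟩

Rx(5.322) = [[cos(θ/2), −i·sin(θ/2)], [−i·sin(θ/2), cos(θ/2)]]; θ = 5.322, cos(θ/2) ≈ -0.886721, sin(θ/2) ≈ 0.462305.
With a = amp(|0⟩) = 0.9925 and b = amp(|1⟩) = 0.1222:
new amp(|0⟩) = (-0.886721)·a + (-0.462305i)·b = (-0.8801 - 0.05649i)
new amp(|1⟩) = (-0.462305i)·a + (-0.886721)·b = (-0.1084 - 0.4588i)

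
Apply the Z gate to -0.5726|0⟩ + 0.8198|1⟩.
-0.5726|0⟩ - 0.8198|1⟩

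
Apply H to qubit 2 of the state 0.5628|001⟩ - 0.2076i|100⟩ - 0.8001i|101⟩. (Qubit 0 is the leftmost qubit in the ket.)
0.398|000⟩ - 0.398|001⟩ - 0.7126i|100⟩ + 0.419i|101⟩

H on qubit 2 mixes each pair of kets that differ only in qubit 2: amplitudes (a, b) of (|…0…⟩, |…1…⟩) become ((a + b)/√2, (a − b)/√2). Kets absent from the input have amplitude 0.
(|000⟩, |001⟩): (a, b) = (0, 0.5628) → (0.398, -0.398)
(|100⟩, |101⟩): (a, b) = (-0.2076i, -0.8001i) → (-0.7126i, 0.419i)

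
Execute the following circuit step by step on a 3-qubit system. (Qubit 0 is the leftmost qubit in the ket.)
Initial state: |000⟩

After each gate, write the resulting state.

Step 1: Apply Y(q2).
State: i|001⟩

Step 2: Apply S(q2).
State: -|001⟩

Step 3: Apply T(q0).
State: -|001⟩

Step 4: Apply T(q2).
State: (-1/√2 - (1/√2)i)|001⟩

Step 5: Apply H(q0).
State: (-1/2 - (1/2)i)|001⟩ + (-1/2 - (1/2)i)|101⟩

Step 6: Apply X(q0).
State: (-1/2 - (1/2)i)|001⟩ + (-1/2 - (1/2)i)|101⟩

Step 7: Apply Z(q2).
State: (1/2 + (1/2)i)|001⟩ + (1/2 + (1/2)i)|101⟩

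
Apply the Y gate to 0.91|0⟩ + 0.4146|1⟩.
-0.4146i|0⟩ + 0.91i|1⟩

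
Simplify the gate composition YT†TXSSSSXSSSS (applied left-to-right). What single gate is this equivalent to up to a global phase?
Y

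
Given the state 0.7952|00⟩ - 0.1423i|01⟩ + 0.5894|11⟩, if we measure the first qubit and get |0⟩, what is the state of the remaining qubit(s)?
0.9844|0⟩ - 0.1762i|1⟩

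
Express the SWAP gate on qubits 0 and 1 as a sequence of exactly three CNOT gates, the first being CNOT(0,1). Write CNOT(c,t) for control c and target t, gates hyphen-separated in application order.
CNOT(0,1)-CNOT(1,0)-CNOT(0,1)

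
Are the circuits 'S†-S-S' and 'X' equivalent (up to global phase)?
No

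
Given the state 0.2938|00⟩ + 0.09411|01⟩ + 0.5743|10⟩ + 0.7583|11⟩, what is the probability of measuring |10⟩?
0.3298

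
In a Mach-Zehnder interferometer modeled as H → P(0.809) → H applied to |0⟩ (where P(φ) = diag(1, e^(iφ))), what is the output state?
(0.8451 + 0.3618i)|0⟩ + (0.1549 - 0.3618i)|1⟩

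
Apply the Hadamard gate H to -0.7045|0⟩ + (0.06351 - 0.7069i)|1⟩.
(-0.4532 - 0.4999i)|0⟩ + (-0.5431 + 0.4999i)|1⟩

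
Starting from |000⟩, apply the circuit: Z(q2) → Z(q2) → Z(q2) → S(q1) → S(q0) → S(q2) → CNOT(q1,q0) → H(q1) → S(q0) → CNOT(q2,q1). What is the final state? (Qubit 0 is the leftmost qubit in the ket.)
1/√2|000⟩ + 1/√2|010⟩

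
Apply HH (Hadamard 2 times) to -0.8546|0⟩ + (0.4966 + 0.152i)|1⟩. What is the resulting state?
-0.8546|0⟩ + (0.4966 + 0.152i)|1⟩

H² = I, so an even number of Hadamards cancels: H^2 = I and the state is unchanged.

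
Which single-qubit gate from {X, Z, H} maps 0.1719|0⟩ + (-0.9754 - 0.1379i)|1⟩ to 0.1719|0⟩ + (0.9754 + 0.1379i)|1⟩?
Z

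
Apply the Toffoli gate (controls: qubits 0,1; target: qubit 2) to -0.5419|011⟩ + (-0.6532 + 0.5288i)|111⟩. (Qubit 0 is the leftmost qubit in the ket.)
-0.5419|011⟩ + (-0.6532 + 0.5288i)|110⟩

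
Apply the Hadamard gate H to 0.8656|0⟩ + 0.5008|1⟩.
0.9662|0⟩ + 0.258|1⟩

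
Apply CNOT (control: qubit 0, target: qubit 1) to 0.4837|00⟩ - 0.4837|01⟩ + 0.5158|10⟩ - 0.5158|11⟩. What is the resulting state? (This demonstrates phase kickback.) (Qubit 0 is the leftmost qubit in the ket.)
0.4837|00⟩ - 0.4837|01⟩ - 0.5158|10⟩ + 0.5158|11⟩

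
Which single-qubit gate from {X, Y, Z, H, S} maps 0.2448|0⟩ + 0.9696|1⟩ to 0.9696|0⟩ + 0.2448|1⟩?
X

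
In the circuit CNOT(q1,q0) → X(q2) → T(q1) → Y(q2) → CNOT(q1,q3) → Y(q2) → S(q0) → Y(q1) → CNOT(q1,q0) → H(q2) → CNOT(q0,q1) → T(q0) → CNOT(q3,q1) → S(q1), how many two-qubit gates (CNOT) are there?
5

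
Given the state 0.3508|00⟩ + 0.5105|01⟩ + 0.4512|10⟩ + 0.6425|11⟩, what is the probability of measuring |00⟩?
0.1231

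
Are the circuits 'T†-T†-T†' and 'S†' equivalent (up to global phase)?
No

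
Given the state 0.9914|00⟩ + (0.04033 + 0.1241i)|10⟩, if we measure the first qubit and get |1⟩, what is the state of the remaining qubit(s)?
(0.3091 + 0.951i)|0⟩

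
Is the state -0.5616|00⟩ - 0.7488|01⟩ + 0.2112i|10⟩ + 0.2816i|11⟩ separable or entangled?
Separable

Writing the state as a|00⟩ + b|01⟩ + c|10⟩ + d|11⟩, it is a product state iff ad − bc = 0.
Here (a, b, c, d) = (-0.5616, -0.7488, 0.2112i, 0.2816i): ad − bc = (-0.5616)(0.2816i) − (-0.7488)(0.2112i) = 0, so the state is separable.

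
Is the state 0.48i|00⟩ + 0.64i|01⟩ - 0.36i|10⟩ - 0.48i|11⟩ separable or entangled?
Separable

Writing the state as a|00⟩ + b|01⟩ + c|10⟩ + d|11⟩, it is a product state iff ad − bc = 0.
Here (a, b, c, d) = (0.48i, 0.64i, -0.36i, -0.48i): ad − bc = (0.48i)(-0.48i) − (0.64i)(-0.36i) = 0, so the state is separable.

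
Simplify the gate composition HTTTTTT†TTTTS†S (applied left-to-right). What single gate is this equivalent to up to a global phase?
H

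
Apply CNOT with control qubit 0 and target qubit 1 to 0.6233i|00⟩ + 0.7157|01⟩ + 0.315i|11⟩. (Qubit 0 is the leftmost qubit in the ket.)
0.6233i|00⟩ + 0.7157|01⟩ + 0.315i|10⟩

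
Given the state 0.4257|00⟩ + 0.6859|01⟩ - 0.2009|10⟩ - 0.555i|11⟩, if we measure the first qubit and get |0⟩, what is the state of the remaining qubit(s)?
0.5273|0⟩ + 0.8497|1⟩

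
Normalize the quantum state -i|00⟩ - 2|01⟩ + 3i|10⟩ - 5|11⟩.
-0.1601i|00⟩ - 0.3203|01⟩ + 0.4804i|10⟩ - 0.8006|11⟩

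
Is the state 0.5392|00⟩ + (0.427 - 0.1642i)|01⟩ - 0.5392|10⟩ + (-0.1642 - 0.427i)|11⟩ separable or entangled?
Entangled

Writing the state as a|00⟩ + b|01⟩ + c|10⟩ + d|11⟩, it is a product state iff ad − bc = 0.
Here (a, b, c, d) = (0.5392, (0.427 - 0.1642i), -0.5392, (-0.1642 - 0.427i)): ad − bc = (0.5392)(-0.1642 - 0.427i) − (0.427 - 0.1642i)(-0.5392) = (0.1417 - 0.3188i) ≠ 0, so the state is entangled.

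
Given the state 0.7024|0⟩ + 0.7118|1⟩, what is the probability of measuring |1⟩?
0.5067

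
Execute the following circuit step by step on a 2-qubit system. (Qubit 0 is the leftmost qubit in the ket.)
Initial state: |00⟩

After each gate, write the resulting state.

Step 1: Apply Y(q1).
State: i|01⟩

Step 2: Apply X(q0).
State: i|11⟩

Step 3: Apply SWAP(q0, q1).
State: i|11⟩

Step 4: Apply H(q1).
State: (1/√2)i|10⟩ - (1/√2)i|11⟩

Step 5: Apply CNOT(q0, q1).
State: -(1/√2)i|10⟩ + (1/√2)i|11⟩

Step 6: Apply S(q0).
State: 1/√2|10⟩ - 1/√2|11⟩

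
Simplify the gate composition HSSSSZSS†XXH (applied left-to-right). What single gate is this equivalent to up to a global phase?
X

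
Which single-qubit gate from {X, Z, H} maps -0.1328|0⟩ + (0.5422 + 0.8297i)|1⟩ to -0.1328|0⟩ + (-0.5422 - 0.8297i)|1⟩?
Z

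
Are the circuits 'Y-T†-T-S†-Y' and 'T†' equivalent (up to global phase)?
No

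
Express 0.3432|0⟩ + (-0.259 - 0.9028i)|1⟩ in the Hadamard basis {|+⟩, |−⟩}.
(0.05954 - 0.6384i)|+⟩ + (0.4258 + 0.6384i)|−⟩

With |ψ⟩ = α|0⟩ + β|1⟩, the Hadamard-basis coefficients are ⟨+|ψ⟩ = (α + β)/√2 and ⟨−|ψ⟩ = (α − β)/√2.
Here α = 0.3432, β = (-0.259 - 0.9028i): (α + β)/√2 = (0.05954 - 0.6384i), (α − β)/√2 = (0.4258 + 0.6384i).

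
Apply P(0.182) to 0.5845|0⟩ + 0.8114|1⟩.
0.5845|0⟩ + (0.798 + 0.1469i)|1⟩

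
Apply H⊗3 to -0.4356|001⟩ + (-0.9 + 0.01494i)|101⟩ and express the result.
(-0.4722 + 0.005282i)|000⟩ + (0.4722 - 0.005282i)|001⟩ + (-0.4722 + 0.005282i)|010⟩ + (0.4722 - 0.005282i)|011⟩ + (0.1642 - 0.005282i)|100⟩ + (-0.1642 + 0.005282i)|101⟩ + (0.1642 - 0.005282i)|110⟩ + (-0.1642 + 0.005282i)|111⟩

H⊗3 gives amp(|y⟩) = (1/2√2) Σ_x (−1)^(x·y) amp(|x⟩), where x·y is the number of positions in which both x and y have a 1.
|000⟩: (-0.4356 + (-0.9 + 0.01494i))/(2√2) = (-0.4722 + 0.005282i)
|001⟩: (0.4356 - (-0.9 + 0.01494i))/(2√2) = (0.4722 - 0.005282i)
|010⟩: (-0.4356 + (-0.9 + 0.01494i))/(2√2) = (-0.4722 + 0.005282i)
|011⟩: (0.4356 - (-0.9 + 0.01494i))/(2√2) = (0.4722 - 0.005282i)
|100⟩: (-0.4356 - (-0.9 + 0.01494i))/(2√2) = (0.1642 - 0.005282i)
|101⟩: (0.4356 + (-0.9 + 0.01494i))/(2√2) = (-0.1642 + 0.005282i)
|110⟩: (-0.4356 - (-0.9 + 0.01494i))/(2√2) = (0.1642 - 0.005282i)
|111⟩: (0.4356 + (-0.9 + 0.01494i))/(2√2) = (-0.1642 + 0.005282i)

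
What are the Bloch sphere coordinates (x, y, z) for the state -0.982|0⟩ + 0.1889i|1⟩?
(0, -0.371, 0.9286)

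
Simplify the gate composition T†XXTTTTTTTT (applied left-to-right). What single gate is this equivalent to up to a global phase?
T†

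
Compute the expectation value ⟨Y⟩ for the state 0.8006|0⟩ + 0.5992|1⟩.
0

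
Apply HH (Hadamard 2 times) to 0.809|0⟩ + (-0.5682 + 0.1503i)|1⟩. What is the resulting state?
0.809|0⟩ + (-0.5682 + 0.1503i)|1⟩

H² = I, so an even number of Hadamards cancels: H^2 = I and the state is unchanged.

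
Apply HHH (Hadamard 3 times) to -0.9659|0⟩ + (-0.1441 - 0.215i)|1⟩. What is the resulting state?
(-0.7849 - 0.152i)|0⟩ + (-0.5811 + 0.152i)|1⟩

H² = I, so H^3 = H: a single Hadamard. With (a, b) = (-0.9659, (-0.1441 - 0.215i)), H gives ((a + b)/√2, (a − b)/√2) = ((-0.7849 - 0.152i), (-0.5811 + 0.152i)).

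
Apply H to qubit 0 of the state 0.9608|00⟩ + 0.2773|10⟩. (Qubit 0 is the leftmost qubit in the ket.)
0.8755|00⟩ + 0.4833|10⟩

H on qubit 0 mixes each pair of kets that differ only in qubit 0: amplitudes (a, b) of (|…0…⟩, |…1…⟩) become ((a + b)/√2, (a − b)/√2). Kets absent from the input have amplitude 0.
(|00⟩, |10⟩): (a, b) = (0.9608, 0.2773) → (0.8755, 0.4833)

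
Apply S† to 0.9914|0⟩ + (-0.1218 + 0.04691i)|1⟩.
0.9914|0⟩ + (0.04691 + 0.1218i)|1⟩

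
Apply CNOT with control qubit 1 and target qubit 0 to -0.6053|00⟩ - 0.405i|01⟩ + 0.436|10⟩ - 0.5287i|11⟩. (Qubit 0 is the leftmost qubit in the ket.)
-0.6053|00⟩ - 0.5287i|01⟩ + 0.436|10⟩ - 0.405i|11⟩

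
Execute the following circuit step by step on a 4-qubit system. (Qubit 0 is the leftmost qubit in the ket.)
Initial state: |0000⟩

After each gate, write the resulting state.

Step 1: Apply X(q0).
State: |1000⟩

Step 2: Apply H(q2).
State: 1/√2|1000⟩ + 1/√2|1010⟩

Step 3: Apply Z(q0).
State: -1/√2|1000⟩ - 1/√2|1010⟩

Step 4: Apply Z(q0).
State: 1/√2|1000⟩ + 1/√2|1010⟩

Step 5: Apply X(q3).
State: 1/√2|1001⟩ + 1/√2|1011⟩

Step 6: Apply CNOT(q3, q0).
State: 1/√2|0001⟩ + 1/√2|0011⟩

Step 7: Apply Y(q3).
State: -(1/√2)i|0000⟩ - (1/√2)i|0010⟩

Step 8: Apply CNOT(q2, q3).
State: -(1/√2)i|0000⟩ - (1/√2)i|0011⟩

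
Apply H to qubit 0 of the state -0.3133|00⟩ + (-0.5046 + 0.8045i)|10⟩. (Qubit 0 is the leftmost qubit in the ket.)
(-0.5783 + 0.5689i)|00⟩ + (0.1353 - 0.5689i)|10⟩

H on qubit 0 mixes each pair of kets that differ only in qubit 0: amplitudes (a, b) of (|…0…⟩, |…1…⟩) become ((a + b)/√2, (a − b)/√2). Kets absent from the input have amplitude 0.
(|00⟩, |10⟩): (a, b) = (-0.3133, (-0.5046 + 0.8045i)) → ((-0.5783 + 0.5689i), (0.1353 - 0.5689i))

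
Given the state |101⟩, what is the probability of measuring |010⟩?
0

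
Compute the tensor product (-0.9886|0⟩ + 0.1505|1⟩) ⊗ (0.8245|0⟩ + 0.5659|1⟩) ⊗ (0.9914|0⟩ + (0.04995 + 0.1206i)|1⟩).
-0.8081|000⟩ + (-0.04071 - 0.0983i)|001⟩ - 0.5546|010⟩ + (-0.02794 - 0.06747i)|011⟩ + 0.123|100⟩ + (0.006198 + 0.01496i)|101⟩ + 0.08444|110⟩ + (0.004254 + 0.01027i)|111⟩

amp(|b₁b₂…⟩) = product of the factor amplitudes for bits b₁, b₂, …; only kets whose every factor amplitude is nonzero survive.
|000⟩: (-0.9886)(0.8245)(0.9914) = -0.8081
|001⟩: (-0.9886)(0.8245)(0.04995 + 0.1206i) = (-0.04071 - 0.0983i)
|010⟩: (-0.9886)(0.5659)(0.9914) = -0.5546
|011⟩: (-0.9886)(0.5659)(0.04995 + 0.1206i) = (-0.02794 - 0.06747i)
|100⟩: (0.1505)(0.8245)(0.9914) = 0.123
|101⟩: (0.1505)(0.8245)(0.04995 + 0.1206i) = (0.006198 + 0.01496i)
|110⟩: (0.1505)(0.5659)(0.9914) = 0.08444
|111⟩: (0.1505)(0.5659)(0.04995 + 0.1206i) = (0.004254 + 0.01027i)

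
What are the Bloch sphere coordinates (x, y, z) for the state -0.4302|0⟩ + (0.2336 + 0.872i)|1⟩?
(-0.201, -0.7503, -0.6299)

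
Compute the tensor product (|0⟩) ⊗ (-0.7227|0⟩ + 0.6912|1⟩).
-0.7227|00⟩ + 0.6912|01⟩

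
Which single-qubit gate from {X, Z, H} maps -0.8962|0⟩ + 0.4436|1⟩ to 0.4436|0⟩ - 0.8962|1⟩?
X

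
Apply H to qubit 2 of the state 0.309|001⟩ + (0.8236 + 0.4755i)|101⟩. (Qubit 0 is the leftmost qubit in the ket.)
0.2185|000⟩ - 0.2185|001⟩ + (0.5824 + 0.3362i)|100⟩ + (-0.5824 - 0.3362i)|101⟩

H on qubit 2 mixes each pair of kets that differ only in qubit 2: amplitudes (a, b) of (|…0…⟩, |…1…⟩) become ((a + b)/√2, (a − b)/√2). Kets absent from the input have amplitude 0.
(|000⟩, |001⟩): (a, b) = (0, 0.309) → (0.2185, -0.2185)
(|100⟩, |101⟩): (a, b) = (0, (0.8236 + 0.4755i)) → ((0.5824 + 0.3362i), (-0.5824 - 0.3362i))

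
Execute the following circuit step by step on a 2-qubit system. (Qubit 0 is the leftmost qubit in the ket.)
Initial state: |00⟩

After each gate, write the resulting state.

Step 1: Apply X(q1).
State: |01⟩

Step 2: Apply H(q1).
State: 1/√2|00⟩ - 1/√2|01⟩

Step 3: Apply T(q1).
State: 1/√2|00⟩ + (-1/2 - (1/2)i)|01⟩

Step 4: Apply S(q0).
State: 1/√2|00⟩ + (-1/2 - (1/2)i)|01⟩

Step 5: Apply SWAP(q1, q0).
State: 1/√2|00⟩ + (-1/2 - (1/2)i)|10⟩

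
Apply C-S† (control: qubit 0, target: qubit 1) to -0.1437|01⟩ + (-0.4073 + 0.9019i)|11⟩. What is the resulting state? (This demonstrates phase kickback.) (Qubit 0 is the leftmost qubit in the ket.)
-0.1437|01⟩ + (0.9019 + 0.4073i)|11⟩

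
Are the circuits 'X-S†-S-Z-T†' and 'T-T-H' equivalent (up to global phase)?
No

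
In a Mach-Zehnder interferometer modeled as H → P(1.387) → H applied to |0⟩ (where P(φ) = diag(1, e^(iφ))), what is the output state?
(0.5914 + 0.4916i)|0⟩ + (0.4086 - 0.4916i)|1⟩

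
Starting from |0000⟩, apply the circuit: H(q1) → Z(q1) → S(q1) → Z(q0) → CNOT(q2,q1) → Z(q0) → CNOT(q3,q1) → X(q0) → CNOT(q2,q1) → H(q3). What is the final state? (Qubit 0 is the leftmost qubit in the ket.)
1/2|1000⟩ + 1/2|1001⟩ - (1/2)i|1100⟩ - (1/2)i|1101⟩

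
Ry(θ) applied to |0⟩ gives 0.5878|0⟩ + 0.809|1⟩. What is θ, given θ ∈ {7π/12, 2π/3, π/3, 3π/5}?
3π/5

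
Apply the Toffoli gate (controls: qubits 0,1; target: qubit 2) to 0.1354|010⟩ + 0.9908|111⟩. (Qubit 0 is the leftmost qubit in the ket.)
0.1354|010⟩ + 0.9908|110⟩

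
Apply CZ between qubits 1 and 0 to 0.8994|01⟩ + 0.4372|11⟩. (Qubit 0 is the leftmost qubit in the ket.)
0.8994|01⟩ - 0.4372|11⟩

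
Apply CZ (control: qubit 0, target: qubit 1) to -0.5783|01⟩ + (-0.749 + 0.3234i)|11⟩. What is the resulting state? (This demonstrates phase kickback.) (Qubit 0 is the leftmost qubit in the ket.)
-0.5783|01⟩ + (0.749 - 0.3234i)|11⟩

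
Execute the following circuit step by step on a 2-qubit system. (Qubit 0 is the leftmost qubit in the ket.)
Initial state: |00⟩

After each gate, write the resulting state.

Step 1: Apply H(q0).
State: 1/√2|00⟩ + 1/√2|10⟩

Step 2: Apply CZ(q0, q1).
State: 1/√2|00⟩ + 1/√2|10⟩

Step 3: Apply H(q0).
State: |00⟩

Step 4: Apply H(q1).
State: 1/√2|00⟩ + 1/√2|01⟩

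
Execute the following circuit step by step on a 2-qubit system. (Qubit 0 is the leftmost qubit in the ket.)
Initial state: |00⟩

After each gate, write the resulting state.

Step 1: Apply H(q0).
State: 1/√2|00⟩ + 1/√2|10⟩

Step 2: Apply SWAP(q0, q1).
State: 1/√2|00⟩ + 1/√2|01⟩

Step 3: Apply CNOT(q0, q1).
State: 1/√2|00⟩ + 1/√2|01⟩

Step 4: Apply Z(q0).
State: 1/√2|00⟩ + 1/√2|01⟩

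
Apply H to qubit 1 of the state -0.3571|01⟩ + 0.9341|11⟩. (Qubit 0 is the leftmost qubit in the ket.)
-0.2525|00⟩ + 0.2525|01⟩ + 0.6605|10⟩ - 0.6605|11⟩

H on qubit 1 mixes each pair of kets that differ only in qubit 1: amplitudes (a, b) of (|…0…⟩, |…1…⟩) become ((a + b)/√2, (a − b)/√2). Kets absent from the input have amplitude 0.
(|00⟩, |01⟩): (a, b) = (0, -0.3571) → (-0.2525, 0.2525)
(|10⟩, |11⟩): (a, b) = (0, 0.9341) → (0.6605, -0.6605)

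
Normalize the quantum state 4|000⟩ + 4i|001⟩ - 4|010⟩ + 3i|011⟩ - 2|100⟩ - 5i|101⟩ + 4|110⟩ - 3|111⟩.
0.3797|000⟩ + 0.3797i|001⟩ - 0.3797|010⟩ + 0.2847i|011⟩ - 0.1898|100⟩ - 0.4746i|101⟩ + 0.3797|110⟩ - 0.2847|111⟩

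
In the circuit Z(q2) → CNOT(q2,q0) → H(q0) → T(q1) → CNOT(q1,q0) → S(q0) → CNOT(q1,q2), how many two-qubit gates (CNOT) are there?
3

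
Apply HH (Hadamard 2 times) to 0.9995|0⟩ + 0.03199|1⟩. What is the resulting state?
0.9995|0⟩ + 0.03199|1⟩

H² = I, so an even number of Hadamards cancels: H^2 = I and the state is unchanged.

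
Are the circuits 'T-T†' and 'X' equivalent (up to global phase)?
No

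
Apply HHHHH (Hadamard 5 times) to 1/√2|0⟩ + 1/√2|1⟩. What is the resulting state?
|0⟩

H² = I, so H^5 = H: a single Hadamard. With (a, b) = (1/√2, 1/√2), H gives ((a + b)/√2, (a − b)/√2) = (1, 0).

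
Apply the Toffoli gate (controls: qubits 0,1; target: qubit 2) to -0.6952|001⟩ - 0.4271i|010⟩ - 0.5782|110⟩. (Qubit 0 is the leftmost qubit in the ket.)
-0.6952|001⟩ - 0.4271i|010⟩ - 0.5782|111⟩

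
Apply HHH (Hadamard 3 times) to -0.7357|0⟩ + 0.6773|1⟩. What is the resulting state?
-0.0413|0⟩ - 0.9991|1⟩

H² = I, so H^3 = H: a single Hadamard. With (a, b) = (-0.7357, 0.6773), H gives ((a + b)/√2, (a − b)/√2) = (-0.0413, -0.9991).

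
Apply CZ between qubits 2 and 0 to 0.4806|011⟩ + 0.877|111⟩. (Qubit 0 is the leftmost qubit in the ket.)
0.4806|011⟩ - 0.877|111⟩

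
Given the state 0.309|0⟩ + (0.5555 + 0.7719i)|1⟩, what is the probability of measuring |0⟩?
0.09548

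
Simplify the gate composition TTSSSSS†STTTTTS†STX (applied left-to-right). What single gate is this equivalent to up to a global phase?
X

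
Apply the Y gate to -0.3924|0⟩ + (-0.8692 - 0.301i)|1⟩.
(-0.301 + 0.8692i)|0⟩ - 0.3924i|1⟩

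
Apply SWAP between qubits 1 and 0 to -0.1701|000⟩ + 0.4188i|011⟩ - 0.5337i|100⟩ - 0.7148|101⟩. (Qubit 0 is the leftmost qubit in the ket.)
-0.1701|000⟩ - 0.5337i|010⟩ - 0.7148|011⟩ + 0.4188i|101⟩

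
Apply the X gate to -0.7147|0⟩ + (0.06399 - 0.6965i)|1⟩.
(0.06399 - 0.6965i)|0⟩ - 0.7147|1⟩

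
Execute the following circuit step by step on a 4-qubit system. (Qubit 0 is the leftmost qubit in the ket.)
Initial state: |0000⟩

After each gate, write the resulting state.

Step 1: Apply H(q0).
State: 1/√2|0000⟩ + 1/√2|1000⟩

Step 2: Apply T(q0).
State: 1/√2|0000⟩ + (1/2 + (1/2)i)|1000⟩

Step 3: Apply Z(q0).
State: 1/√2|0000⟩ + (-1/2 - (1/2)i)|1000⟩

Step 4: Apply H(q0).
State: (0.1464 - (1/√8)i)|0000⟩ + (0.8536 + (1/√8)i)|1000⟩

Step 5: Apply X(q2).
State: (0.1464 - (1/√8)i)|0010⟩ + (0.8536 + (1/√8)i)|1010⟩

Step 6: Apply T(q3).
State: (0.1464 - (1/√8)i)|0010⟩ + (0.8536 + (1/√8)i)|1010⟩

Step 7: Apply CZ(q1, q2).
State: (0.1464 - (1/√8)i)|0010⟩ + (0.8536 + (1/√8)i)|1010⟩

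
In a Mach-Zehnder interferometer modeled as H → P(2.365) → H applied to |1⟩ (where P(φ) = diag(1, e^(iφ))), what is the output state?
(0.8567 - 0.3504i)|0⟩ + (0.1433 + 0.3504i)|1⟩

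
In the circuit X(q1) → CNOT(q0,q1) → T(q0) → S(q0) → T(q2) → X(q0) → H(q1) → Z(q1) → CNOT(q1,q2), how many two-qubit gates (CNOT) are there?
2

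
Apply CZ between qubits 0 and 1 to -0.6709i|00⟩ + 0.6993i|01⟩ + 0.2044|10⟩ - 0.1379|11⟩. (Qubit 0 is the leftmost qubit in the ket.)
-0.6709i|00⟩ + 0.6993i|01⟩ + 0.2044|10⟩ + 0.1379|11⟩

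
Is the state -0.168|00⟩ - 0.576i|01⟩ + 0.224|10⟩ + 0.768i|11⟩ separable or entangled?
Separable

Writing the state as a|00⟩ + b|01⟩ + c|10⟩ + d|11⟩, it is a product state iff ad − bc = 0.
Here (a, b, c, d) = (-0.168, -0.576i, 0.224, 0.768i): ad − bc = (-0.168)(0.768i) − (-0.576i)(0.224) = 0, so the state is separable.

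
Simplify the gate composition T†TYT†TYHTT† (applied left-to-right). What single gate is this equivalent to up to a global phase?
H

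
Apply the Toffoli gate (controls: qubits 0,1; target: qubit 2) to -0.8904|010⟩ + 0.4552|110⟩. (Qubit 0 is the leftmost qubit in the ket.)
-0.8904|010⟩ + 0.4552|111⟩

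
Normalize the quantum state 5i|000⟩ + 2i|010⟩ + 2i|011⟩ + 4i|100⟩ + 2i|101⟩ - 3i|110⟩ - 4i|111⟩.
0.5661i|000⟩ + 0.2265i|010⟩ + 0.2265i|011⟩ + 0.4529i|100⟩ + 0.2265i|101⟩ - 0.3397i|110⟩ - 0.4529i|111⟩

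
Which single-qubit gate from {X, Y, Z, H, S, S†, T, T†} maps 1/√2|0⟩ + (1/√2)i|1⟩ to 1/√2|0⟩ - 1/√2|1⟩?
S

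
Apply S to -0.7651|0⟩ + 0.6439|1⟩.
-0.7651|0⟩ + 0.6439i|1⟩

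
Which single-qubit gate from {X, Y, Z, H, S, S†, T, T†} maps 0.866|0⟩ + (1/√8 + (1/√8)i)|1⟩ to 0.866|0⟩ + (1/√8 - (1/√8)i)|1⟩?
S†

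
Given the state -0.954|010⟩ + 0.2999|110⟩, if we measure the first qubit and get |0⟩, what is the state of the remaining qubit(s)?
-|10⟩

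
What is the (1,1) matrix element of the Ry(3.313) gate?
-0.0856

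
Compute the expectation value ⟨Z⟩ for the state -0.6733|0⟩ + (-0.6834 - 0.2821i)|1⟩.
-0.09328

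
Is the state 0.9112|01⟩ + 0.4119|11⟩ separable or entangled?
Separable

Writing the state as a|00⟩ + b|01⟩ + c|10⟩ + d|11⟩, it is a product state iff ad − bc = 0.
Here (a, b, c, d) = (0, 0.9112, 0, 0.4119): ad − bc = (0)(0.4119) − (0.9112)(0) = 0, so the state is separable.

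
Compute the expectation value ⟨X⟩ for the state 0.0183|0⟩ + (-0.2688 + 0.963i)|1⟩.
-0.009838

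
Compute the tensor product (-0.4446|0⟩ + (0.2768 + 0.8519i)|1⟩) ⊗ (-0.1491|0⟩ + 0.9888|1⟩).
0.06629|00⟩ - 0.4396|01⟩ + (-0.04127 - 0.127i)|10⟩ + (0.2737 + 0.8424i)|11⟩

amp(|b₁b₂…⟩) = product of the factor amplitudes for bits b₁, b₂, …; only kets whose every factor amplitude is nonzero survive.
|00⟩: (-0.4446)(-0.1491) = 0.06629
|01⟩: (-0.4446)(0.9888) = -0.4396
|10⟩: (0.2768 + 0.8519i)(-0.1491) = (-0.04127 - 0.127i)
|11⟩: (0.2768 + 0.8519i)(0.9888) = (0.2737 + 0.8424i)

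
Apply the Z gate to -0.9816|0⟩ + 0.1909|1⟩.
-0.9816|0⟩ - 0.1909|1⟩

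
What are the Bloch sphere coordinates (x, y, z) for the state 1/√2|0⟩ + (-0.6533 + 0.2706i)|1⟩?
(-0.9239, 0.3827, -0.00002525)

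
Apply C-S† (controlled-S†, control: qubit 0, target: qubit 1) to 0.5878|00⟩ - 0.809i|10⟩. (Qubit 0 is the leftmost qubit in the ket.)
0.5878|00⟩ - 0.809i|10⟩

C-S† leaves the control-|0⟩ kets |00⟩, |01⟩ unchanged and applies S† to qubit 1 on the control-|1⟩ pair (|10⟩, |11⟩).
S† = [[1, 0], [0, -i]].
With a = amp(|10⟩) = -0.809i and b = amp(|11⟩) = 0:
new amp(|10⟩) = (1)·a = -0.809i
new amp(|11⟩) = (-i)·b = 0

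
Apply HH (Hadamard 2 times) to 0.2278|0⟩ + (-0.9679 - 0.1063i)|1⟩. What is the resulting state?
0.2278|0⟩ + (-0.9679 - 0.1063i)|1⟩

H² = I, so an even number of Hadamards cancels: H^2 = I and the state is unchanged.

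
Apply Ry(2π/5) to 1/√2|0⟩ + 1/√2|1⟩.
0.1564|0⟩ + 0.9877|1⟩

Ry(2π/5) = [[cos(θ/2), −sin(θ/2)], [sin(θ/2), cos(θ/2)]]; θ = 2π/5, cos(θ/2) ≈ 0.809017, sin(θ/2) ≈ 0.587785.
With a = amp(|0⟩) = 1/√2 and b = amp(|1⟩) = 1/√2:
new amp(|0⟩) = (0.809017)·a + (-0.587785)·b = 0.1564
new amp(|1⟩) = (0.587785)·a + (0.809017)·b = 0.9877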